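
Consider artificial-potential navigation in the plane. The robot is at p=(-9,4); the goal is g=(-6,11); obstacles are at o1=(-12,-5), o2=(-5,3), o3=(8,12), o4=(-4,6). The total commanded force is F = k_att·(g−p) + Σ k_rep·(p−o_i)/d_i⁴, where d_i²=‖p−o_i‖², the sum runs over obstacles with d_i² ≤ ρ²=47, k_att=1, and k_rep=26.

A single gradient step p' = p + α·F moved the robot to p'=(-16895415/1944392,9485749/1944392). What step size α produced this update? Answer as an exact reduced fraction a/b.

α = 1/8

F_att = 1·(g−p) = 1·(3,7) = (3.0000,7.0000)
o1: d²=90 > ρ²=47 → inactive
o2: d²=17 ≤ ρ²=47; F_rep = 26·(-4,1)/17² = (-0.3599,0.0900)
o3: d²=353 > ρ²=47 → inactive
o4: d²=29 ≤ ρ²=47; F_rep = 26·(-5,-2)/29² = (-0.1546,-0.0618)
F = F_att + ΣF_rep = (2.4856,7.0281)
Δp = p'−p = (0.3107,0.8785); α = Δx/Fx = (604113/1944392) / (604113/243049) = 1/8
check: Δy/Fy = (1708181/1944392) / (1708181/243049) = 1/8 ✓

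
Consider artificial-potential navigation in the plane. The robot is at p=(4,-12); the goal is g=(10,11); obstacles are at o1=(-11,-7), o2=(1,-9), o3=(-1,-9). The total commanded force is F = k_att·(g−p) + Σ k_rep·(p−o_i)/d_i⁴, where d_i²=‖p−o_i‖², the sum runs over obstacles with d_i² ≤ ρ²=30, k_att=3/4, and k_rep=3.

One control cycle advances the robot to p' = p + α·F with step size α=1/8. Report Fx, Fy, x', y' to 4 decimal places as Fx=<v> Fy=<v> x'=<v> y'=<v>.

Fx=4.5278 Fy=17.2222 x'=4.5660 y'=-9.8472

F_att = 3/4·(g−p) = 3/4·(6,23) = (4.5000,17.2500)
o1: d²=250 > ρ²=30 → inactive
o2: d²=18 ≤ ρ²=30; F_rep = 3·(3,-3)/18² = (0.0278,-0.0278)
o3: d²=34 > ρ²=30 → inactive
F = F_att + ΣF_rep = (4.5278,17.2222)
p' = p + 1/8·F = (4.5660,-9.8472)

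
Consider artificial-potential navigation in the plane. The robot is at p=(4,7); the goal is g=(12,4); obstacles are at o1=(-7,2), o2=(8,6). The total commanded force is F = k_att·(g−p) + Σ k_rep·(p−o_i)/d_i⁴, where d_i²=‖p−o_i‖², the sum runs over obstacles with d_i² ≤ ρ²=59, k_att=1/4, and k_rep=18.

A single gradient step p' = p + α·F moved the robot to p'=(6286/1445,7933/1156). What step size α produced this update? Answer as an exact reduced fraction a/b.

F_att = 1/4·(g−p) = 1/4·(8,-3) = (2.0000,-0.7500)
o1: d²=146 > ρ²=59 → inactive
o2: d²=17 ≤ ρ²=59; F_rep = 18·(-4,1)/17² = (-0.2491,0.0623)
F = F_att + ΣF_rep = (1.7509,-0.6877)
Δp = p'−p = (0.3502,-0.1375); α = Δx/Fx = (506/1445) / (506/289) = 1/5
check: Δy/Fy = (-159/1156) / (-795/1156) = 1/5 ✓

α = 1/5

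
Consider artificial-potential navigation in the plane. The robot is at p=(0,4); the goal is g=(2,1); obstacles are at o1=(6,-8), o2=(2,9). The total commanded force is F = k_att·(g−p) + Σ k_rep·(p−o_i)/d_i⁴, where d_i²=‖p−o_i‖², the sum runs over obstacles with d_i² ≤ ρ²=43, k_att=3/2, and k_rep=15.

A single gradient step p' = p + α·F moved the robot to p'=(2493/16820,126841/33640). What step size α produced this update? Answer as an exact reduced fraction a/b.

α = 1/20

F_att = 3/2·(g−p) = 3/2·(2,-3) = (3.0000,-4.5000)
o1: d²=180 > ρ²=43 → inactive
o2: d²=29 ≤ ρ²=43; F_rep = 15·(-2,-5)/29² = (-0.0357,-0.0892)
F = F_att + ΣF_rep = (2.9643,-4.5892)
Δp = p'−p = (0.1482,-0.2295); α = Δx/Fx = (2493/16820) / (2493/841) = 1/20
check: Δy/Fy = (-7719/33640) / (-7719/1682) = 1/20 ✓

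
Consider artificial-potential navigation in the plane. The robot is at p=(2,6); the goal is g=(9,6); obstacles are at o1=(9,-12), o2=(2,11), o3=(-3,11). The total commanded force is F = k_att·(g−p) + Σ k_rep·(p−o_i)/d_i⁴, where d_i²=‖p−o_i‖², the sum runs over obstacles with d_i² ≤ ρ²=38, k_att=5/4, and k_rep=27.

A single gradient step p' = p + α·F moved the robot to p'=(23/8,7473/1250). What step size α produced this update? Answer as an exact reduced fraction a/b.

F_att = 5/4·(g−p) = 5/4·(7,0) = (8.7500,0.0000)
o1: d²=373 > ρ²=38 → inactive
o2: d²=25 ≤ ρ²=38; F_rep = 27·(0,-5)/25² = (0.0000,-0.2160)
o3: d²=50 > ρ²=38 → inactive
F = F_att + ΣF_rep = (8.7500,-0.2160)
Δp = p'−p = (0.8750,-0.0216); α = Δx/Fx = (7/8) / (35/4) = 1/10
check: Δy/Fy = (-27/1250) / (-27/125) = 1/10 ✓

α = 1/10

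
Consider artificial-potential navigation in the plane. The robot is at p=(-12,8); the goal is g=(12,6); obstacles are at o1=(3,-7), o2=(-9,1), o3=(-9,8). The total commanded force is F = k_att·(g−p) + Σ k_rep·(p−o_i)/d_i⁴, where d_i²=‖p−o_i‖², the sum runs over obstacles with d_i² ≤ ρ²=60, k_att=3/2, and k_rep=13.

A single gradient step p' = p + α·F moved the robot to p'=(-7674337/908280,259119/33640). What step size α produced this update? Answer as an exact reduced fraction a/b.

F_att = 3/2·(g−p) = 3/2·(24,-2) = (36.0000,-3.0000)
o1: d²=450 > ρ²=60 → inactive
o2: d²=58 ≤ ρ²=60; F_rep = 13·(-3,7)/58² = (-0.0116,0.0271)
o3: d²=9 ≤ ρ²=60; F_rep = 13·(-3,0)/9² = (-0.4815,0.0000)
F = F_att + ΣF_rep = (35.5069,-2.9729)
Δp = p'−p = (3.5507,-0.2973); α = Δx/Fx = (3225023/908280) / (3225023/90828) = 1/10
check: Δy/Fy = (-10001/33640) / (-10001/3364) = 1/10 ✓

α = 1/10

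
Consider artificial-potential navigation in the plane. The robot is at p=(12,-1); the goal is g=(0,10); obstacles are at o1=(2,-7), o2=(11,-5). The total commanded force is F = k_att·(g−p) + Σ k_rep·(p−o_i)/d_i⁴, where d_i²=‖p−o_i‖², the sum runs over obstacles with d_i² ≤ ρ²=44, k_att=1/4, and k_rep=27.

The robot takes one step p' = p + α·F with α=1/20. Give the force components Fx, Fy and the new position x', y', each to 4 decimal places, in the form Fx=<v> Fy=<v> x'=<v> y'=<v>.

Fx=-2.9066 Fy=3.1237 x'=11.8547 y'=-0.8438

F_att = 1/4·(g−p) = 1/4·(-12,11) = (-3.0000,2.7500)
o1: d²=136 > ρ²=44 → inactive
o2: d²=17 ≤ ρ²=44; F_rep = 27·(1,4)/17² = (0.0934,0.3737)
F = F_att + ΣF_rep = (-2.9066,3.1237)
p' = p + 1/20·F = (11.8547,-0.8438)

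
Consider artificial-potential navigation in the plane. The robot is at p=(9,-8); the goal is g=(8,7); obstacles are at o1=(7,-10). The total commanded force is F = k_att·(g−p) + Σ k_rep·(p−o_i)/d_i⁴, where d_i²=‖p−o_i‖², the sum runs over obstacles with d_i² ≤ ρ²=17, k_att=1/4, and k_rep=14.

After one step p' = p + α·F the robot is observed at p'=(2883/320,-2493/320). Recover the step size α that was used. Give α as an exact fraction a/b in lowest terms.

F_att = 1/4·(g−p) = 1/4·(-1,15) = (-0.2500,3.7500)
o1: d²=8 ≤ ρ²=17; F_rep = 14·(2,2)/8² = (0.4375,0.4375)
F = F_att + ΣF_rep = (0.1875,4.1875)
Δp = p'−p = (0.0094,0.2094); α = Δx/Fx = (3/320) / (3/16) = 1/20
check: Δy/Fy = (67/320) / (67/16) = 1/20 ✓

α = 1/20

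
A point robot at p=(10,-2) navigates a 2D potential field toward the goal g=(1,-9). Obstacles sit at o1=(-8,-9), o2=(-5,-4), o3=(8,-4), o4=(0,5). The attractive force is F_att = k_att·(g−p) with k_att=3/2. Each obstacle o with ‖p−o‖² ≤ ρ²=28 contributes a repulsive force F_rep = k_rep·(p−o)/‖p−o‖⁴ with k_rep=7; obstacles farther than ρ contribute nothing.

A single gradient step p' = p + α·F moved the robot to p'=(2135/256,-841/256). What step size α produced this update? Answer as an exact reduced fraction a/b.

α = 1/8

F_att = 3/2·(g−p) = 3/2·(-9,-7) = (-13.5000,-10.5000)
o1: d²=373 > ρ²=28 → inactive
o2: d²=229 > ρ²=28 → inactive
o3: d²=8 ≤ ρ²=28; F_rep = 7·(2,2)/8² = (0.2188,0.2188)
o4: d²=149 > ρ²=28 → inactive
F = F_att + ΣF_rep = (-13.2812,-10.2812)
Δp = p'−p = (-1.6602,-1.2852); α = Δx/Fx = (-425/256) / (-425/32) = 1/8
check: Δy/Fy = (-329/256) / (-329/32) = 1/8 ✓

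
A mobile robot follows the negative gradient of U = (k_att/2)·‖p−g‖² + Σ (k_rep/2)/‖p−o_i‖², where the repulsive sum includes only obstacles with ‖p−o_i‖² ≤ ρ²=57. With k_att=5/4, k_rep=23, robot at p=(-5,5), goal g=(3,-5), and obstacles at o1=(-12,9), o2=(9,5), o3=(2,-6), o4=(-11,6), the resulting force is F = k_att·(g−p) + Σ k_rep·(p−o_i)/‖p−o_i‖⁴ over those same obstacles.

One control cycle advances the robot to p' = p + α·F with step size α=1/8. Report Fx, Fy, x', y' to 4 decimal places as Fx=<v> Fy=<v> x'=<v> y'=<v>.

F_att = 5/4·(g−p) = 5/4·(8,-10) = (10.0000,-12.5000)
o1: d²=65 > ρ²=57 → inactive
o2: d²=196 > ρ²=57 → inactive
o3: d²=170 > ρ²=57 → inactive
o4: d²=37 ≤ ρ²=57; F_rep = 23·(6,-1)/37² = (0.1008,-0.0168)
F = F_att + ΣF_rep = (10.1008,-12.5168)
p' = p + 1/8·F = (-3.7374,3.4354)

Fx=10.1008 Fy=-12.5168 x'=-3.7374 y'=3.4354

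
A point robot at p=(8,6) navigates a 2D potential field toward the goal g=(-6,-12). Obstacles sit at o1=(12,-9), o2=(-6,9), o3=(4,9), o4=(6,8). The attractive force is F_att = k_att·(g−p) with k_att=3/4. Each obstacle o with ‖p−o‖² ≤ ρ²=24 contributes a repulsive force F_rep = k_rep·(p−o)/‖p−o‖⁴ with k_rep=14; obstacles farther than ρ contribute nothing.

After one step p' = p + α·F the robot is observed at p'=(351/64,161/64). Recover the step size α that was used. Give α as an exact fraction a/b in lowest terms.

α = 1/4

F_att = 3/4·(g−p) = 3/4·(-14,-18) = (-10.5000,-13.5000)
o1: d²=241 > ρ²=24 → inactive
o2: d²=205 > ρ²=24 → inactive
o3: d²=25 > ρ²=24 → inactive
o4: d²=8 ≤ ρ²=24; F_rep = 14·(2,-2)/8² = (0.4375,-0.4375)
F = F_att + ΣF_rep = (-10.0625,-13.9375)
Δp = p'−p = (-2.5156,-3.4844); α = Δx/Fx = (-161/64) / (-161/16) = 1/4
check: Δy/Fy = (-223/64) / (-223/16) = 1/4 ✓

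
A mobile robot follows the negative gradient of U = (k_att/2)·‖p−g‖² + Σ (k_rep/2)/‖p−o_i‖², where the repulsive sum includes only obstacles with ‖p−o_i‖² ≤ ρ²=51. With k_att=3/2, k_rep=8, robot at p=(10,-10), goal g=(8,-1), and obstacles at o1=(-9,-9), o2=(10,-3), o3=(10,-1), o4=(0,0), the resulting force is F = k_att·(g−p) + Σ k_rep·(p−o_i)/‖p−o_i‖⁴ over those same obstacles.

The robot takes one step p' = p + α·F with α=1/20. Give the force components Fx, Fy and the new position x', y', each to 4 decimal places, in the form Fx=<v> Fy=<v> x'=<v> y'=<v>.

Fx=-3.0000 Fy=13.4767 x'=9.8500 y'=-9.3262

F_att = 3/2·(g−p) = 3/2·(-2,9) = (-3.0000,13.5000)
o1: d²=362 > ρ²=51 → inactive
o2: d²=49 ≤ ρ²=51; F_rep = 8·(0,-7)/49² = (0.0000,-0.0233)
o3: d²=81 > ρ²=51 → inactive
o4: d²=200 > ρ²=51 → inactive
F = F_att + ΣF_rep = (-3.0000,13.4767)
p' = p + 1/20·F = (9.8500,-9.3262)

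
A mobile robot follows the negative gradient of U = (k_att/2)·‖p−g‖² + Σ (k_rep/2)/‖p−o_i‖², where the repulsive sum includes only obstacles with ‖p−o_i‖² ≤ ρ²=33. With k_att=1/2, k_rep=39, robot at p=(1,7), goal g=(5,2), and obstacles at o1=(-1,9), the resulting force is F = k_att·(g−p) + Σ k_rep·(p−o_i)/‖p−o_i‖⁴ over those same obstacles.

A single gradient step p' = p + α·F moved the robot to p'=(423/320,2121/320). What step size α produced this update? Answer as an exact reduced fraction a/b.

α = 1/10

F_att = 1/2·(g−p) = 1/2·(4,-5) = (2.0000,-2.5000)
o1: d²=8 ≤ ρ²=33; F_rep = 39·(2,-2)/8² = (1.2188,-1.2188)
F = F_att + ΣF_rep = (3.2188,-3.7188)
Δp = p'−p = (0.3219,-0.3719); α = Δx/Fx = (103/320) / (103/32) = 1/10
check: Δy/Fy = (-119/320) / (-119/32) = 1/10 ✓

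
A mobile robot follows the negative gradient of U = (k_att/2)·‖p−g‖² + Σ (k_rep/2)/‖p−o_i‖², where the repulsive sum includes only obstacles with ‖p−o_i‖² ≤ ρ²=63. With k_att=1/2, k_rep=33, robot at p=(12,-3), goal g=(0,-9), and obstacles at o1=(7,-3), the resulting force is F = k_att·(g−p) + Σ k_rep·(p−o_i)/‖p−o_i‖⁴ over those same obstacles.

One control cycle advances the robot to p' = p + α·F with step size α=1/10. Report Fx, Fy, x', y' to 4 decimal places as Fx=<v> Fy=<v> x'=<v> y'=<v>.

Fx=-5.7360 Fy=-3.0000 x'=11.4264 y'=-3.3000

F_att = 1/2·(g−p) = 1/2·(-12,-6) = (-6.0000,-3.0000)
o1: d²=25 ≤ ρ²=63; F_rep = 33·(5,0)/25² = (0.2640,0.0000)
F = F_att + ΣF_rep = (-5.7360,-3.0000)
p' = p + 1/10·F = (11.4264,-3.3000)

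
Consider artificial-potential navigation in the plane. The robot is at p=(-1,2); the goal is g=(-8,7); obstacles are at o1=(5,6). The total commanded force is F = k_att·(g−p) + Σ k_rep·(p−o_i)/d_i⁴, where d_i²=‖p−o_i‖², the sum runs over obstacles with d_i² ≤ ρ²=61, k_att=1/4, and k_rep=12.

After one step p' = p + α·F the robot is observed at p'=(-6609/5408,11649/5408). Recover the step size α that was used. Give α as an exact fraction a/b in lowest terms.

F_att = 1/4·(g−p) = 1/4·(-7,5) = (-1.7500,1.2500)
o1: d²=52 ≤ ρ²=61; F_rep = 12·(-6,-4)/52² = (-0.0266,-0.0178)
F = F_att + ΣF_rep = (-1.7766,1.2322)
Δp = p'−p = (-0.2221,0.1540); α = Δx/Fx = (-1201/5408) / (-1201/676) = 1/8
check: Δy/Fy = (833/5408) / (833/676) = 1/8 ✓

α = 1/8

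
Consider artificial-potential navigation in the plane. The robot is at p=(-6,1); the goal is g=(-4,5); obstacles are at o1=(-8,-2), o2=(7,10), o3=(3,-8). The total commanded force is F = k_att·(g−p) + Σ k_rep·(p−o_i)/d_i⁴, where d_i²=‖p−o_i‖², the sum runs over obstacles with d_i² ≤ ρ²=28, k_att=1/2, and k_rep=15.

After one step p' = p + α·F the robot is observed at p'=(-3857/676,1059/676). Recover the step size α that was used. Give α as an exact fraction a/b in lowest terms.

α = 1/4

F_att = 1/2·(g−p) = 1/2·(2,4) = (1.0000,2.0000)
o1: d²=13 ≤ ρ²=28; F_rep = 15·(2,3)/13² = (0.1775,0.2663)
o2: d²=250 > ρ²=28 → inactive
o3: d²=162 > ρ²=28 → inactive
F = F_att + ΣF_rep = (1.1775,2.2663)
Δp = p'−p = (0.2944,0.5666); α = Δx/Fx = (199/676) / (199/169) = 1/4
check: Δy/Fy = (383/676) / (383/169) = 1/4 ✓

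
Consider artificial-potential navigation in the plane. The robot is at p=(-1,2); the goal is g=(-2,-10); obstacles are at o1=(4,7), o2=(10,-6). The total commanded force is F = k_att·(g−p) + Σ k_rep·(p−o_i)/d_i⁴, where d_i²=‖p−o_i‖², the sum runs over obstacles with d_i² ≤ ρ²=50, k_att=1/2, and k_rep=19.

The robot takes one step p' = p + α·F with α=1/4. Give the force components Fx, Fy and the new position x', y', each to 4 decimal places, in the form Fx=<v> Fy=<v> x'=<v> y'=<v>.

Fx=-0.5380 Fy=-6.0380 x'=-1.1345 y'=0.4905

F_att = 1/2·(g−p) = 1/2·(-1,-12) = (-0.5000,-6.0000)
o1: d²=50 ≤ ρ²=50; F_rep = 19·(-5,-5)/50² = (-0.0380,-0.0380)
o2: d²=185 > ρ²=50 → inactive
F = F_att + ΣF_rep = (-0.5380,-6.0380)
p' = p + 1/4·F = (-1.1345,0.4905)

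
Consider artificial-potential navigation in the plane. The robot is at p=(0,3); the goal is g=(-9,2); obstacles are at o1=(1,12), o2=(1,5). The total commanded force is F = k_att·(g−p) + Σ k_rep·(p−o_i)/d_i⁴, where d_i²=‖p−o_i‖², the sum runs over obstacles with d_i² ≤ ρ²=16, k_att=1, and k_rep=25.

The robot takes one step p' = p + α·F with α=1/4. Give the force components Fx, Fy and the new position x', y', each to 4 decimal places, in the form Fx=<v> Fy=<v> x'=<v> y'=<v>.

F_att = 1·(g−p) = 1·(-9,-1) = (-9.0000,-1.0000)
o1: d²=82 > ρ²=16 → inactive
o2: d²=5 ≤ ρ²=16; F_rep = 25·(-1,-2)/5² = (-1.0000,-2.0000)
F = F_att + ΣF_rep = (-10.0000,-3.0000)
p' = p + 1/4·F = (-2.5000,2.2500)

Fx=-10.0000 Fy=-3.0000 x'=-2.5000 y'=2.2500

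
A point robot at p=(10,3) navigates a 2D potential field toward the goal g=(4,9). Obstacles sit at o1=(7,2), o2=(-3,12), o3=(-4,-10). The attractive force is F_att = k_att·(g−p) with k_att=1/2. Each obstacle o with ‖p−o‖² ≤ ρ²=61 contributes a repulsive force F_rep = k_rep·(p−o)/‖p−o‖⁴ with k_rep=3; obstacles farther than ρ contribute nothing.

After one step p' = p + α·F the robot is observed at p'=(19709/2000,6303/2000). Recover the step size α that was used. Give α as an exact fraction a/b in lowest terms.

F_att = 1/2·(g−p) = 1/2·(-6,6) = (-3.0000,3.0000)
o1: d²=10 ≤ ρ²=61; F_rep = 3·(3,1)/10² = (0.0900,0.0300)
o2: d²=250 > ρ²=61 → inactive
o3: d²=365 > ρ²=61 → inactive
F = F_att + ΣF_rep = (-2.9100,3.0300)
Δp = p'−p = (-0.1455,0.1515); α = Δx/Fx = (-291/2000) / (-291/100) = 1/20
check: Δy/Fy = (303/2000) / (303/100) = 1/20 ✓

α = 1/20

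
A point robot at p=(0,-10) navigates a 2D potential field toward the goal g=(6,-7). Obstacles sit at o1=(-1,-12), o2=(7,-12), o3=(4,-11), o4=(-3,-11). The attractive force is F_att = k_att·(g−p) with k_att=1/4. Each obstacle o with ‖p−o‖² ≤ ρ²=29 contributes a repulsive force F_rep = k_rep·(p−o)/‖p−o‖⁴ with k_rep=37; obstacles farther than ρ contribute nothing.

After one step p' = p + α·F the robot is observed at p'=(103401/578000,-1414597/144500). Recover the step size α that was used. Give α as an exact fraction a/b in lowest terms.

α = 1/20

F_att = 1/4·(g−p) = 1/4·(6,3) = (1.5000,0.7500)
o1: d²=5 ≤ ρ²=29; F_rep = 37·(1,2)/5² = (1.4800,2.9600)
o2: d²=53 > ρ²=29 → inactive
o3: d²=17 ≤ ρ²=29; F_rep = 37·(-4,1)/17² = (-0.5121,0.1280)
o4: d²=10 ≤ ρ²=29; F_rep = 37·(3,1)/10² = (1.1100,0.3700)
F = F_att + ΣF_rep = (3.5779,4.2080)
Δp = p'−p = (0.1789,0.2104); α = Δx/Fx = (103401/578000) / (103401/28900) = 1/20
check: Δy/Fy = (30403/144500) / (30403/7225) = 1/20 ✓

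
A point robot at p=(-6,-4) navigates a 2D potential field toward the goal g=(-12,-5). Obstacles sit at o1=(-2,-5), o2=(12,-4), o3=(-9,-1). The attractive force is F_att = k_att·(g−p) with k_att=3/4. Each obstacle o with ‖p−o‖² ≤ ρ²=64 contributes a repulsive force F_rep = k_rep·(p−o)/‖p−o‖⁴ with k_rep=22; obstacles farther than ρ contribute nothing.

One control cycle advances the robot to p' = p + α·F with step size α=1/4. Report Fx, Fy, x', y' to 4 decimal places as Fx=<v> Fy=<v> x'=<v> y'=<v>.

F_att = 3/4·(g−p) = 3/4·(-6,-1) = (-4.5000,-0.7500)
o1: d²=17 ≤ ρ²=64; F_rep = 22·(-4,1)/17² = (-0.3045,0.0761)
o2: d²=324 > ρ²=64 → inactive
o3: d²=18 ≤ ρ²=64; F_rep = 22·(3,-3)/18² = (0.2037,-0.2037)
F = F_att + ΣF_rep = (-4.6008,-0.8776)
p' = p + 1/4·F = (-7.1502,-4.2194)

Fx=-4.6008 Fy=-0.8776 x'=-7.1502 y'=-4.2194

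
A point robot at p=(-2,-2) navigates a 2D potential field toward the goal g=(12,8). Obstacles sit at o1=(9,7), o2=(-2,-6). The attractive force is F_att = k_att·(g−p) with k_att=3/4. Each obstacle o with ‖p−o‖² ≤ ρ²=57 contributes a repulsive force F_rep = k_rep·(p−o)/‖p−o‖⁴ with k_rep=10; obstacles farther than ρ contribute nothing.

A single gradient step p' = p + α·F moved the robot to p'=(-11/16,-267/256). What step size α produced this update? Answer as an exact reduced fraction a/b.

F_att = 3/4·(g−p) = 3/4·(14,10) = (10.5000,7.5000)
o1: d²=202 > ρ²=57 → inactive
o2: d²=16 ≤ ρ²=57; F_rep = 10·(0,4)/16² = (0.0000,0.1562)
F = F_att + ΣF_rep = (10.5000,7.6562)
Δp = p'−p = (1.3125,0.9570); α = Δx/Fx = (21/16) / (21/2) = 1/8
check: Δy/Fy = (245/256) / (245/32) = 1/8 ✓

α = 1/8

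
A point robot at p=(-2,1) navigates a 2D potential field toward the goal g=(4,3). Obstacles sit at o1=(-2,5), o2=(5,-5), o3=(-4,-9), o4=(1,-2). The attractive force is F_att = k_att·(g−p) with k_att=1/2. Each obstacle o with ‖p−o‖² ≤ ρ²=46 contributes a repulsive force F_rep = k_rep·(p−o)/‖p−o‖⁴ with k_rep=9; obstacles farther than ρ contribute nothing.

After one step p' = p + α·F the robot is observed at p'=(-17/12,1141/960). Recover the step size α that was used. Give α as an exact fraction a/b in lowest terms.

α = 1/5

F_att = 1/2·(g−p) = 1/2·(6,2) = (3.0000,1.0000)
o1: d²=16 ≤ ρ²=46; F_rep = 9·(0,-4)/16² = (0.0000,-0.1406)
o2: d²=85 > ρ²=46 → inactive
o3: d²=104 > ρ²=46 → inactive
o4: d²=18 ≤ ρ²=46; F_rep = 9·(-3,3)/18² = (-0.0833,0.0833)
F = F_att + ΣF_rep = (2.9167,0.9427)
Δp = p'−p = (0.5833,0.1885); α = Δx/Fx = (7/12) / (35/12) = 1/5
check: Δy/Fy = (181/960) / (181/192) = 1/5 ✓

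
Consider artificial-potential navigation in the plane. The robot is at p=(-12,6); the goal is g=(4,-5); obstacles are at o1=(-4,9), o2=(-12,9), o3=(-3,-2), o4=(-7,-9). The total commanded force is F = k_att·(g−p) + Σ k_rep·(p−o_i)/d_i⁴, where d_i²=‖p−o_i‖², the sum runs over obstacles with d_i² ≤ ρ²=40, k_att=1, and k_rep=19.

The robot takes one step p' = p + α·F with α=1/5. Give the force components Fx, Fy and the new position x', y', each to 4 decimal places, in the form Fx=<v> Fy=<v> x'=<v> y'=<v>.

Fx=16.0000 Fy=-11.7037 x'=-8.8000 y'=3.6593

F_att = 1·(g−p) = 1·(16,-11) = (16.0000,-11.0000)
o1: d²=73 > ρ²=40 → inactive
o2: d²=9 ≤ ρ²=40; F_rep = 19·(0,-3)/9² = (0.0000,-0.7037)
o3: d²=145 > ρ²=40 → inactive
o4: d²=250 > ρ²=40 → inactive
F = F_att + ΣF_rep = (16.0000,-11.7037)
p' = p + 1/5·F = (-8.8000,3.6593)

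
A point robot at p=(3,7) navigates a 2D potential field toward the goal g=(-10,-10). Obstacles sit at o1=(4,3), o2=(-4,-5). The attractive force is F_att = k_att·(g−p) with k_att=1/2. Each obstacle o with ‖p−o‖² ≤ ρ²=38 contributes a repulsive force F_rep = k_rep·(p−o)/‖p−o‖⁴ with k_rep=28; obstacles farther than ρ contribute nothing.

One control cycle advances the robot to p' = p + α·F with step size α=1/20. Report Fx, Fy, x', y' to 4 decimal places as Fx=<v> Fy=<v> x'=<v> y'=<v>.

Fx=-6.5969 Fy=-8.1125 x'=2.6702 y'=6.5944

F_att = 1/2·(g−p) = 1/2·(-13,-17) = (-6.5000,-8.5000)
o1: d²=17 ≤ ρ²=38; F_rep = 28·(-1,4)/17² = (-0.0969,0.3875)
o2: d²=193 > ρ²=38 → inactive
F = F_att + ΣF_rep = (-6.5969,-8.1125)
p' = p + 1/20·F = (2.6702,6.5944)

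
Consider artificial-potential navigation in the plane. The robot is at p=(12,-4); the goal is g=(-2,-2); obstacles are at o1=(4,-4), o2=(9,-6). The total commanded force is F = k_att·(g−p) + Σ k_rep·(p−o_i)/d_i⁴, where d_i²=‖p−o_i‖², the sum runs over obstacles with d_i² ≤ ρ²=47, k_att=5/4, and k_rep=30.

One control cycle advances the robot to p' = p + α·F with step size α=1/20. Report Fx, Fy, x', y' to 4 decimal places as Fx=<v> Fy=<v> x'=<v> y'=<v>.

F_att = 5/4·(g−p) = 5/4·(-14,2) = (-17.5000,2.5000)
o1: d²=64 > ρ²=47 → inactive
o2: d²=13 ≤ ρ²=47; F_rep = 30·(3,2)/13² = (0.5325,0.3550)
F = F_att + ΣF_rep = (-16.9675,2.8550)
p' = p + 1/20·F = (11.1516,-3.8572)

Fx=-16.9675 Fy=2.8550 x'=11.1516 y'=-3.8572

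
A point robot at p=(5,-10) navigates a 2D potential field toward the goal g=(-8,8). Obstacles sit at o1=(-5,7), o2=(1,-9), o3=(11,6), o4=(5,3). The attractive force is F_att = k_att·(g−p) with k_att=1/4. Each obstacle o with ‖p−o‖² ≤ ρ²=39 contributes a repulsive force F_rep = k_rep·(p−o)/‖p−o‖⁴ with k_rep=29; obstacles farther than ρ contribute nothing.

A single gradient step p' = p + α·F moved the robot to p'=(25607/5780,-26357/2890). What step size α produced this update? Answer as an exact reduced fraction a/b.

F_att = 1/4·(g−p) = 1/4·(-13,18) = (-3.2500,4.5000)
o1: d²=389 > ρ²=39 → inactive
o2: d²=17 ≤ ρ²=39; F_rep = 29·(4,-1)/17² = (0.4014,-0.1003)
o3: d²=292 > ρ²=39 → inactive
o4: d²=169 > ρ²=39 → inactive
F = F_att + ΣF_rep = (-2.8486,4.3997)
Δp = p'−p = (-0.5697,0.8799); α = Δx/Fx = (-3293/5780) / (-3293/1156) = 1/5
check: Δy/Fy = (2543/2890) / (2543/578) = 1/5 ✓

α = 1/5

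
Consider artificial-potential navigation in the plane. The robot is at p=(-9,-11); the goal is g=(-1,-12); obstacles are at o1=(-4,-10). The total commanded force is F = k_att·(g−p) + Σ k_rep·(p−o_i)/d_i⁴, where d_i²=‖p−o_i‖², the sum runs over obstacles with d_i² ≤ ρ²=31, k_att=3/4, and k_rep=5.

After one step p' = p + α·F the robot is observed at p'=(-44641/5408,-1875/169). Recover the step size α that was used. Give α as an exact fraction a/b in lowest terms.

F_att = 3/4·(g−p) = 3/4·(8,-1) = (6.0000,-0.7500)
o1: d²=26 ≤ ρ²=31; F_rep = 5·(-5,-1)/26² = (-0.0370,-0.0074)
F = F_att + ΣF_rep = (5.9630,-0.7574)
Δp = p'−p = (0.7454,-0.0947); α = Δx/Fx = (4031/5408) / (4031/676) = 1/8
check: Δy/Fy = (-16/169) / (-128/169) = 1/8 ✓

α = 1/8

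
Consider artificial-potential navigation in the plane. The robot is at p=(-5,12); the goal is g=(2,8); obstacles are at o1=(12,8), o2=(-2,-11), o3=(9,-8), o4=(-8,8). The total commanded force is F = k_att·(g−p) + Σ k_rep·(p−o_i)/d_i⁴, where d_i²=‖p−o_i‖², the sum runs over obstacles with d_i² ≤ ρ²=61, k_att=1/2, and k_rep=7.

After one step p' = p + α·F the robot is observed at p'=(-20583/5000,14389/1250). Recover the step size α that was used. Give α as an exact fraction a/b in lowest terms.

F_att = 1/2·(g−p) = 1/2·(7,-4) = (3.5000,-2.0000)
o1: d²=305 > ρ²=61 → inactive
o2: d²=538 > ρ²=61 → inactive
o3: d²=596 > ρ²=61 → inactive
o4: d²=25 ≤ ρ²=61; F_rep = 7·(3,4)/25² = (0.0336,0.0448)
F = F_att + ΣF_rep = (3.5336,-1.9552)
Δp = p'−p = (0.8834,-0.4888); α = Δx/Fx = (4417/5000) / (4417/1250) = 1/4
check: Δy/Fy = (-611/1250) / (-1222/625) = 1/4 ✓

α = 1/4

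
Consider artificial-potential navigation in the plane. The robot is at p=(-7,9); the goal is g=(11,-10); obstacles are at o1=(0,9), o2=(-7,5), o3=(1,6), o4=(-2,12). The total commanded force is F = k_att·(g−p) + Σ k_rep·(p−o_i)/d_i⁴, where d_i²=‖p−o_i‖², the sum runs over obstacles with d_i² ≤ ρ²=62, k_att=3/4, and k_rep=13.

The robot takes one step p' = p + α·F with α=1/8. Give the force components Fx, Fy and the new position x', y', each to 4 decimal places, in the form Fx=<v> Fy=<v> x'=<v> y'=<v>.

F_att = 3/4·(g−p) = 3/4·(18,-19) = (13.5000,-14.2500)
o1: d²=49 ≤ ρ²=62; F_rep = 13·(-7,0)/49² = (-0.0379,0.0000)
o2: d²=16 ≤ ρ²=62; F_rep = 13·(0,4)/16² = (0.0000,0.2031)
o3: d²=73 > ρ²=62 → inactive
o4: d²=34 ≤ ρ²=62; F_rep = 13·(-5,-3)/34² = (-0.0562,-0.0337)
F = F_att + ΣF_rep = (13.4059,-14.0806)
p' = p + 1/8·F = (-5.3243,7.2399)

Fx=13.4059 Fy=-14.0806 x'=-5.3243 y'=7.2399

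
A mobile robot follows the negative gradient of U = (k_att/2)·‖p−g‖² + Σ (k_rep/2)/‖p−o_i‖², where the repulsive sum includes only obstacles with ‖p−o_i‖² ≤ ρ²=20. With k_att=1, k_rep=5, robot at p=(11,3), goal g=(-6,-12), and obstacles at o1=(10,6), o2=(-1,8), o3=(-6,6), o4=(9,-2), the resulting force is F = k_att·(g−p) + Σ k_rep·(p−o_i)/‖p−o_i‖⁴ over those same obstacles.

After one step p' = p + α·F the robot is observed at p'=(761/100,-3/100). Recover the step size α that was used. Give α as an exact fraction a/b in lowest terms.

F_att = 1·(g−p) = 1·(-17,-15) = (-17.0000,-15.0000)
o1: d²=10 ≤ ρ²=20; F_rep = 5·(1,-3)/10² = (0.0500,-0.1500)
o2: d²=169 > ρ²=20 → inactive
o3: d²=298 > ρ²=20 → inactive
o4: d²=29 > ρ²=20 → inactive
F = F_att + ΣF_rep = (-16.9500,-15.1500)
Δp = p'−p = (-3.3900,-3.0300); α = Δx/Fx = (-339/100) / (-339/20) = 1/5
check: Δy/Fy = (-303/100) / (-303/20) = 1/5 ✓

α = 1/5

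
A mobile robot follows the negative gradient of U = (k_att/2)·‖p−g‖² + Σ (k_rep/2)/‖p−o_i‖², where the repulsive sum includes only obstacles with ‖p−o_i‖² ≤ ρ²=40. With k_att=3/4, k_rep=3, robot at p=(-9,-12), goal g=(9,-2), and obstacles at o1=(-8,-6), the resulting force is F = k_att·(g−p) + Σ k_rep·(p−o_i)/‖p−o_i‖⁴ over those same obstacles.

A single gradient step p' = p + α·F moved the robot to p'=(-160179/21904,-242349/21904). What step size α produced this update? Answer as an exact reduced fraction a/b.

F_att = 3/4·(g−p) = 3/4·(18,10) = (13.5000,7.5000)
o1: d²=37 ≤ ρ²=40; F_rep = 3·(-1,-6)/37² = (-0.0022,-0.0131)
F = F_att + ΣF_rep = (13.4978,7.4869)
Δp = p'−p = (1.6872,0.9359); α = Δx/Fx = (36957/21904) / (36957/2738) = 1/8
check: Δy/Fy = (20499/21904) / (20499/2738) = 1/8 ✓

α = 1/8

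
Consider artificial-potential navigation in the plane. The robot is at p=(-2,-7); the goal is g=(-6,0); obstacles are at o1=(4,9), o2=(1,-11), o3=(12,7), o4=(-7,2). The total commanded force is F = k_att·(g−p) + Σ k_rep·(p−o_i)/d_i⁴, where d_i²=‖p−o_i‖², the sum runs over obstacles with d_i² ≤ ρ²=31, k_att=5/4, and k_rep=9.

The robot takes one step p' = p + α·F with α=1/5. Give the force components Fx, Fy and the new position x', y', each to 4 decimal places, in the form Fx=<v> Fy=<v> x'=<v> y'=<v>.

Fx=-5.0432 Fy=8.8076 x'=-3.0086 y'=-5.2385

F_att = 5/4·(g−p) = 5/4·(-4,7) = (-5.0000,8.7500)
o1: d²=292 > ρ²=31 → inactive
o2: d²=25 ≤ ρ²=31; F_rep = 9·(-3,4)/25² = (-0.0432,0.0576)
o3: d²=392 > ρ²=31 → inactive
o4: d²=106 > ρ²=31 → inactive
F = F_att + ΣF_rep = (-5.0432,8.8076)
p' = p + 1/5·F = (-3.0086,-5.2385)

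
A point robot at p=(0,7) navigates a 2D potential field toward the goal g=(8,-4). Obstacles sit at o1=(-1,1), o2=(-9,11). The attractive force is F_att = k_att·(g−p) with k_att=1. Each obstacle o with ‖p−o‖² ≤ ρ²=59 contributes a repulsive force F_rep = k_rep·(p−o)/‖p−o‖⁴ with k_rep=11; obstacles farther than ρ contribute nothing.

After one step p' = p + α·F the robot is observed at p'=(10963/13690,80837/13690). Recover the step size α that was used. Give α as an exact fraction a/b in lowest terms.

α = 1/10

F_att = 1·(g−p) = 1·(8,-11) = (8.0000,-11.0000)
o1: d²=37 ≤ ρ²=59; F_rep = 11·(1,6)/37² = (0.0080,0.0482)
o2: d²=97 > ρ²=59 → inactive
F = F_att + ΣF_rep = (8.0080,-10.9518)
Δp = p'−p = (0.8008,-1.0952); α = Δx/Fx = (10963/13690) / (10963/1369) = 1/10
check: Δy/Fy = (-14993/13690) / (-14993/1369) = 1/10 ✓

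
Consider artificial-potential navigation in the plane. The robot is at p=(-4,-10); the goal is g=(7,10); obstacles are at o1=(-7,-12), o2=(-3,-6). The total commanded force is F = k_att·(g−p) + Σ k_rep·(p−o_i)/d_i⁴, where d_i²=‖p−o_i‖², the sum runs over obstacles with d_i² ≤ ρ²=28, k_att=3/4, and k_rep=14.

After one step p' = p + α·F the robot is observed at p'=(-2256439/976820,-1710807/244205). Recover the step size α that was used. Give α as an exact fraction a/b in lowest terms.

F_att = 3/4·(g−p) = 3/4·(11,20) = (8.2500,15.0000)
o1: d²=13 ≤ ρ²=28; F_rep = 14·(3,2)/13² = (0.2485,0.1657)
o2: d²=17 ≤ ρ²=28; F_rep = 14·(-1,-4)/17² = (-0.0484,-0.1938)
F = F_att + ΣF_rep = (8.4501,14.9719)
Δp = p'−p = (1.6900,2.9944); α = Δx/Fx = (1650841/976820) / (1650841/195364) = 1/5
check: Δy/Fy = (731243/244205) / (731243/48841) = 1/5 ✓

α = 1/5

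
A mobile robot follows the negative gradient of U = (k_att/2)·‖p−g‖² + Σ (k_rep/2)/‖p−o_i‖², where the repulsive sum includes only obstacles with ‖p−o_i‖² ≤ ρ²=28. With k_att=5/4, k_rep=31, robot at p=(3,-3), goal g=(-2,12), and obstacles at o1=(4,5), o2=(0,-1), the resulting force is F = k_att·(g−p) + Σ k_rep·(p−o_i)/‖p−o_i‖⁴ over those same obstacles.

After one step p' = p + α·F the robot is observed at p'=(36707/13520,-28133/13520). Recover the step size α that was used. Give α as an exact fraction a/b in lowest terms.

F_att = 5/4·(g−p) = 5/4·(-5,15) = (-6.2500,18.7500)
o1: d²=65 > ρ²=28 → inactive
o2: d²=13 ≤ ρ²=28; F_rep = 31·(3,-2)/13² = (0.5503,-0.3669)
F = F_att + ΣF_rep = (-5.6997,18.3831)
Δp = p'−p = (-0.2850,0.9192); α = Δx/Fx = (-3853/13520) / (-3853/676) = 1/20
check: Δy/Fy = (12427/13520) / (12427/676) = 1/20 ✓

α = 1/20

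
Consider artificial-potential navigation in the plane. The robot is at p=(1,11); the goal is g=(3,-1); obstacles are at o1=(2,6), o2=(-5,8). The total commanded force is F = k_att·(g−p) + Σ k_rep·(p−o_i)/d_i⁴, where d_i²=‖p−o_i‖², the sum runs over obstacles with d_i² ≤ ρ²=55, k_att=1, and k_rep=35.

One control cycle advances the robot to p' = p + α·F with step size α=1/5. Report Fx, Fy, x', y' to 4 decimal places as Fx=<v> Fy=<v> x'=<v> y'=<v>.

F_att = 1·(g−p) = 1·(2,-12) = (2.0000,-12.0000)
o1: d²=26 ≤ ρ²=55; F_rep = 35·(-1,5)/26² = (-0.0518,0.2589)
o2: d²=45 ≤ ρ²=55; F_rep = 35·(6,3)/45² = (0.1037,0.0519)
F = F_att + ΣF_rep = (2.0519,-11.6893)
p' = p + 1/5·F = (1.4104,8.6621)

Fx=2.0519 Fy=-11.6893 x'=1.4104 y'=8.6621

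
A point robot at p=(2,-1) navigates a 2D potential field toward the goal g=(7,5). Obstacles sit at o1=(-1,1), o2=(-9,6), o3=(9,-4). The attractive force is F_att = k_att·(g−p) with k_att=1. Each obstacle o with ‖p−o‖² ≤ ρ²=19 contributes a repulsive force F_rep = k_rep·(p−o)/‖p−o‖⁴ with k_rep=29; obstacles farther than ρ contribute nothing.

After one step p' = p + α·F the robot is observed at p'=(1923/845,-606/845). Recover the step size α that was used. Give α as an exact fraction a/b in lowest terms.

F_att = 1·(g−p) = 1·(5,6) = (5.0000,6.0000)
o1: d²=13 ≤ ρ²=19; F_rep = 29·(3,-2)/13² = (0.5148,-0.3432)
o2: d²=170 > ρ²=19 → inactive
o3: d²=58 > ρ²=19 → inactive
F = F_att + ΣF_rep = (5.5148,5.6568)
Δp = p'−p = (0.2757,0.2828); α = Δx/Fx = (233/845) / (932/169) = 1/20
check: Δy/Fy = (239/845) / (956/169) = 1/20 ✓

α = 1/20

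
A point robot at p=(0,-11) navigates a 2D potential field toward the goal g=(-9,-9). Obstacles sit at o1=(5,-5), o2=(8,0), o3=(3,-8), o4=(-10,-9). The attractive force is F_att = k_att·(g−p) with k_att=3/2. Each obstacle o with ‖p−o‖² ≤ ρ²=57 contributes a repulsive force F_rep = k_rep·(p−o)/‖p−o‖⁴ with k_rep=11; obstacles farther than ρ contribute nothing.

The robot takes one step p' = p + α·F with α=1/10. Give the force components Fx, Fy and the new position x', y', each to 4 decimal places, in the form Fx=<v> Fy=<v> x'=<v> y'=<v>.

F_att = 3/2·(g−p) = 3/2·(-9,2) = (-13.5000,3.0000)
o1: d²=61 > ρ²=57 → inactive
o2: d²=185 > ρ²=57 → inactive
o3: d²=18 ≤ ρ²=57; F_rep = 11·(-3,-3)/18² = (-0.1019,-0.1019)
o4: d²=104 > ρ²=57 → inactive
F = F_att + ΣF_rep = (-13.6019,2.8981)
p' = p + 1/10·F = (-1.3602,-10.7102)

Fx=-13.6019 Fy=2.8981 x'=-1.3602 y'=-10.7102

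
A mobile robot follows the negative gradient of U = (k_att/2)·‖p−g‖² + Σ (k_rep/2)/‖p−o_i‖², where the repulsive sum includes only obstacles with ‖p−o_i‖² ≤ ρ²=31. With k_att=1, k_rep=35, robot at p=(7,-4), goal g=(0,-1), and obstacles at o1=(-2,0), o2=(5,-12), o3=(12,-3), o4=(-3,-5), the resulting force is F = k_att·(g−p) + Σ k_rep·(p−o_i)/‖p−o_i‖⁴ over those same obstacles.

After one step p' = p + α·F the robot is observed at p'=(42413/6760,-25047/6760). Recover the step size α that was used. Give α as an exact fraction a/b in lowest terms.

F_att = 1·(g−p) = 1·(-7,3) = (-7.0000,3.0000)
o1: d²=97 > ρ²=31 → inactive
o2: d²=68 > ρ²=31 → inactive
o3: d²=26 ≤ ρ²=31; F_rep = 35·(-5,-1)/26² = (-0.2589,-0.0518)
o4: d²=101 > ρ²=31 → inactive
F = F_att + ΣF_rep = (-7.2589,2.9482)
Δp = p'−p = (-0.7259,0.2948); α = Δx/Fx = (-4907/6760) / (-4907/676) = 1/10
check: Δy/Fy = (1993/6760) / (1993/676) = 1/10 ✓

α = 1/10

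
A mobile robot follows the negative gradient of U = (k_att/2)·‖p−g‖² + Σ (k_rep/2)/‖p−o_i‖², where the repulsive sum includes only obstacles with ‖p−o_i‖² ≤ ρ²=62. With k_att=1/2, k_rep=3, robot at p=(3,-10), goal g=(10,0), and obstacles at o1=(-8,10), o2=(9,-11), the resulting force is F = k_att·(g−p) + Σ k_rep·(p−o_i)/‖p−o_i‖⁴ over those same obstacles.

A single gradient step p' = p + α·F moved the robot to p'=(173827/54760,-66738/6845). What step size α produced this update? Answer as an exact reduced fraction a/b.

F_att = 1/2·(g−p) = 1/2·(7,10) = (3.5000,5.0000)
o1: d²=521 > ρ²=62 → inactive
o2: d²=37 ≤ ρ²=62; F_rep = 3·(-6,1)/37² = (-0.0131,0.0022)
F = F_att + ΣF_rep = (3.4869,5.0022)
Δp = p'−p = (0.1743,0.2501); α = Δx/Fx = (9547/54760) / (9547/2738) = 1/20
check: Δy/Fy = (1712/6845) / (6848/1369) = 1/20 ✓

α = 1/20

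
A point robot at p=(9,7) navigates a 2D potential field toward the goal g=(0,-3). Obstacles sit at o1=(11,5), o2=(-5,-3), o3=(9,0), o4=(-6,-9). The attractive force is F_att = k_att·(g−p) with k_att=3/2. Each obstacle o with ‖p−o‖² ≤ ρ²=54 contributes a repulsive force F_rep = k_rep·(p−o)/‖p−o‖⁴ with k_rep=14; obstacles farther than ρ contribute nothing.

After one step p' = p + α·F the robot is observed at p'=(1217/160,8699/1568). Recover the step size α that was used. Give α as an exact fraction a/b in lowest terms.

F_att = 3/2·(g−p) = 3/2·(-9,-10) = (-13.5000,-15.0000)
o1: d²=8 ≤ ρ²=54; F_rep = 14·(-2,2)/8² = (-0.4375,0.4375)
o2: d²=296 > ρ²=54 → inactive
o3: d²=49 ≤ ρ²=54; F_rep = 14·(0,7)/49² = (0.0000,0.0408)
o4: d²=481 > ρ²=54 → inactive
F = F_att + ΣF_rep = (-13.9375,-14.5217)
Δp = p'−p = (-1.3938,-1.4522); α = Δx/Fx = (-223/160) / (-223/16) = 1/10
check: Δy/Fy = (-2277/1568) / (-11385/784) = 1/10 ✓

α = 1/10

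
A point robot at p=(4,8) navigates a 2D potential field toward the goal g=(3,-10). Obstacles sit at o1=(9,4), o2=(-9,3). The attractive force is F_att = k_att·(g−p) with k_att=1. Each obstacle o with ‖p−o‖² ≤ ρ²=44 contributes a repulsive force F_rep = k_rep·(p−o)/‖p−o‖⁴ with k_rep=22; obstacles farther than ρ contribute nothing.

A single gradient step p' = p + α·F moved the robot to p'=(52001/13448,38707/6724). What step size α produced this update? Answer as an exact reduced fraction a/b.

F_att = 1·(g−p) = 1·(-1,-18) = (-1.0000,-18.0000)
o1: d²=41 ≤ ρ²=44; F_rep = 22·(-5,4)/41² = (-0.0654,0.0523)
o2: d²=194 > ρ²=44 → inactive
F = F_att + ΣF_rep = (-1.0654,-17.9477)
Δp = p'−p = (-0.1332,-2.2435); α = Δx/Fx = (-1791/13448) / (-1791/1681) = 1/8
check: Δy/Fy = (-15085/6724) / (-30170/1681) = 1/8 ✓

α = 1/8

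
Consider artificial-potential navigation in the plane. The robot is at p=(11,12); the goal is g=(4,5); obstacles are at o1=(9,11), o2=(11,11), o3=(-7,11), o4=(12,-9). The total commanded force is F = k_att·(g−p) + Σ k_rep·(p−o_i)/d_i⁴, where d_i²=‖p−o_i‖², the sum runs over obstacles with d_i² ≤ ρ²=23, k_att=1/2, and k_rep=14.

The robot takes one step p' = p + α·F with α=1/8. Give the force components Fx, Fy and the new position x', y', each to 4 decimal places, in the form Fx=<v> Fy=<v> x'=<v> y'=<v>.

Fx=-2.3800 Fy=11.0600 x'=10.7025 y'=13.3825

F_att = 1/2·(g−p) = 1/2·(-7,-7) = (-3.5000,-3.5000)
o1: d²=5 ≤ ρ²=23; F_rep = 14·(2,1)/5² = (1.1200,0.5600)
o2: d²=1 ≤ ρ²=23; F_rep = 14·(0,1)/1² = (0.0000,14.0000)
o3: d²=325 > ρ²=23 → inactive
o4: d²=442 > ρ²=23 → inactive
F = F_att + ΣF_rep = (-2.3800,11.0600)
p' = p + 1/8·F = (10.7025,13.3825)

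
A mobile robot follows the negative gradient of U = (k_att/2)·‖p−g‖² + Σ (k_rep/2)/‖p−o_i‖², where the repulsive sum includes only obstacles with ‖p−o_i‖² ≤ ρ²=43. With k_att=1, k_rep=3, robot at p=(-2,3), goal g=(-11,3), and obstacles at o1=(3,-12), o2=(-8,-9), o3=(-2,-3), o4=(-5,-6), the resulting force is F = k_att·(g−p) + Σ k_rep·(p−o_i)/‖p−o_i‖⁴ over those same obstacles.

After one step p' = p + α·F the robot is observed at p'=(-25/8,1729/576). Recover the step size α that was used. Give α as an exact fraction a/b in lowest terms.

F_att = 1·(g−p) = 1·(-9,0) = (-9.0000,0.0000)
o1: d²=250 > ρ²=43 → inactive
o2: d²=180 > ρ²=43 → inactive
o3: d²=36 ≤ ρ²=43; F_rep = 3·(0,6)/36² = (0.0000,0.0139)
o4: d²=90 > ρ²=43 → inactive
F = F_att + ΣF_rep = (-9.0000,0.0139)
Δp = p'−p = (-1.1250,0.0017); α = Δx/Fx = (-9/8) / (-9) = 1/8
check: Δy/Fy = (1/576) / (1/72) = 1/8 ✓

α = 1/8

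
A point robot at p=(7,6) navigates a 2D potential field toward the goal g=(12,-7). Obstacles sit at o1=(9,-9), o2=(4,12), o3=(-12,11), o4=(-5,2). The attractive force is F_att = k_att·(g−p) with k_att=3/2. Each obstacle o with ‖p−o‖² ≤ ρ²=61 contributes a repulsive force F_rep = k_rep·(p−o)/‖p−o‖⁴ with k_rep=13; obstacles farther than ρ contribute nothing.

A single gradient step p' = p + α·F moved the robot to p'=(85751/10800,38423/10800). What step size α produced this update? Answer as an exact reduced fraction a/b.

F_att = 3/2·(g−p) = 3/2·(5,-13) = (7.5000,-19.5000)
o1: d²=229 > ρ²=61 → inactive
o2: d²=45 ≤ ρ²=61; F_rep = 13·(3,-6)/45² = (0.0193,-0.0385)
o3: d²=386 > ρ²=61 → inactive
o4: d²=160 > ρ²=61 → inactive
F = F_att + ΣF_rep = (7.5193,-19.5385)
Δp = p'−p = (0.9399,-2.4423); α = Δx/Fx = (10151/10800) / (10151/1350) = 1/8
check: Δy/Fy = (-26377/10800) / (-26377/1350) = 1/8 ✓

α = 1/8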